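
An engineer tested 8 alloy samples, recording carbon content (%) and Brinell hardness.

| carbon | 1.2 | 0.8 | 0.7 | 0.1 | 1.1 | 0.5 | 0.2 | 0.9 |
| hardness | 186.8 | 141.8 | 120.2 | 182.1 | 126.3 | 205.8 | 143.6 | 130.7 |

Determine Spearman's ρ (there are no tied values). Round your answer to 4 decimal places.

-0.2381

Rank carbon: 8, 5, 4, 1, 7, 3, 2, 6
Rank hardness: 7, 4, 1, 6, 2, 8, 5, 3
d = rank(carbon) − rank(hardness): 1, 1, 3, -5, 5, -5, -3, 3; Σd² = 104
ρ = 1 − 6Σd² / [n(n²−1)] = 1 − 6×104 / (8×63) = 1 − 624/504 ≈ -0.2381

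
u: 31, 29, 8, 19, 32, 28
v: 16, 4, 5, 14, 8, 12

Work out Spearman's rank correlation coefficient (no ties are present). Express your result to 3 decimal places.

Rank u: 5, 4, 1, 2, 6, 3
Rank v: 6, 1, 2, 5, 3, 4
d = rank(u) − rank(v): -1, 3, -1, -3, 3, -1; Σd² = 30
ρ = 1 − 6Σd² / [n(n²−1)] = 1 − 6×30 / (6×35) = 1 − 180/210 ≈ 0.143

0.143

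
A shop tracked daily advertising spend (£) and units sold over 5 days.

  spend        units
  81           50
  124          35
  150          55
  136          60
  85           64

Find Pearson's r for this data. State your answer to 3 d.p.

n = 5, Σx = 576, Σy = 264, Σx² = 70158, Σy² = 14446, Σxy = 30240
nΣxy − ΣxΣy = 151200 − 152064 = -864
nΣx² − (Σx)² = 350790 − 331776 = 19014; nΣy² − (Σy)² = 72230 − 69696 = 2534
r = -864 / √(19014 × 2534) = -864 / 6941.2878 ≈ -0.124

-0.124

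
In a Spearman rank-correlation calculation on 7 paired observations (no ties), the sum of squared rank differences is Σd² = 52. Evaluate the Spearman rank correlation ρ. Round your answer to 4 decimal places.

0.0714

ρ = 1 − 6Σd² / [n(n²−1)] = 1 − 6×52 / (7×48)
  = 1 − 312/336 = 1 − 0.92857 ≈ 0.0714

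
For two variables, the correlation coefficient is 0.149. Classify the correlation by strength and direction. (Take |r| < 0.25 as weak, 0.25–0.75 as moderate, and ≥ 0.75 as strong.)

r = 0.149 > 0 so the relationship is positive.
|r| = 0.149, which falls in the weak range.

weak positive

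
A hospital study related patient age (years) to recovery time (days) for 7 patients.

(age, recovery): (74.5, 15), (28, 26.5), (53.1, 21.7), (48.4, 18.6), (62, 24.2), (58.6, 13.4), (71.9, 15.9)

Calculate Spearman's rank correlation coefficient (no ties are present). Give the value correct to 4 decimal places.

Rank age: 7, 1, 3, 2, 5, 4, 6
Rank recovery: 2, 7, 5, 4, 6, 1, 3
d = rank(age) − rank(recovery): 5, -6, -2, -2, -1, 3, 3; Σd² = 88
ρ = 1 − 6Σd² / [n(n²−1)] = 1 − 6×88 / (7×48) = 1 − 528/336 ≈ -0.5714

-0.5714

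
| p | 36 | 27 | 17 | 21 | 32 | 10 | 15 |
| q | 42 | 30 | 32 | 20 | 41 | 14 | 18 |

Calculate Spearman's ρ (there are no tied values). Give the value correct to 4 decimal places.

0.8929

Rank p: 7, 5, 3, 4, 6, 1, 2
Rank q: 7, 4, 5, 3, 6, 1, 2
d = rank(p) − rank(q): 0, 1, -2, 1, 0, 0, 0; Σd² = 6
ρ = 1 − 6Σd² / [n(n²−1)] = 1 − 6×6 / (7×48) = 1 − 36/336 ≈ 0.8929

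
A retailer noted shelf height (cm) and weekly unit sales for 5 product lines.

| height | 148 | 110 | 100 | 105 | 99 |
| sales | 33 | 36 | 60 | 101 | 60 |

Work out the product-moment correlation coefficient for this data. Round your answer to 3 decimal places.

-0.544

n = 5, Σx = 562, Σy = 290, Σx² = 64830, Σy² = 19786, Σxy = 31389
nΣxy − ΣxΣy = 156945 − 162980 = -6035
nΣx² − (Σx)² = 324150 − 315844 = 8306; nΣy² − (Σy)² = 98930 − 84100 = 14830
r = -6035 / √(8306 × 14830) = -6035 / 11098.5576 ≈ -0.544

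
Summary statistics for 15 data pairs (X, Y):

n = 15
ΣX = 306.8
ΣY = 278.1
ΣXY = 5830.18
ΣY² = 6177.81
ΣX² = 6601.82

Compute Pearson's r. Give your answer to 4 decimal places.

r = (nΣXY − ΣXΣY) / √[(nΣX² − (ΣX)²)(nΣY² − (ΣY)²)]
Numerator: 15×5830.18 − 306.8×278.1 = 2131.62
Denominator: √[(99027.3 − 94126.24)(92667.15 − 77339.61)] = √[4901.06 × 15327.54] = 8667.2483
r = 2131.62 / 8667.2483 ≈ 0.2459

0.2459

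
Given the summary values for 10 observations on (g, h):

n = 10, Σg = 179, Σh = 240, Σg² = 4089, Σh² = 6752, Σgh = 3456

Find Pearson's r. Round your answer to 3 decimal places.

r = (nΣgh − ΣgΣh) / √[(nΣg² − (Σg)²)(nΣh² − (Σh)²)]
Numerator: 10×3456 − 179×240 = -8400
Denominator: √[(40890 − 32041)(67520 − 57600)] = √[8849 × 9920] = 9369.2091
r = -8400 / 9369.2091 ≈ -0.897

-0.897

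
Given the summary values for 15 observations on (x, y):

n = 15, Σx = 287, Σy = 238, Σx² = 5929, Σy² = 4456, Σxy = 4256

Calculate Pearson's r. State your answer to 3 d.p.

r = (nΣxy − ΣxΣy) / √[(nΣx² − (Σx)²)(nΣy² − (Σy)²)]
Numerator: 15×4256 − 287×238 = -4466
Denominator: √[(88935 − 82369)(66840 − 56644)] = √[6566 × 10196] = 8182.1107
r = -4466 / 8182.1107 ≈ -0.546

-0.546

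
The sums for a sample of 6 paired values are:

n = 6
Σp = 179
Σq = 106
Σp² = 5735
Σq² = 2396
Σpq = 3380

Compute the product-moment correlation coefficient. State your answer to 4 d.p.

r = (nΣpq − ΣpΣq) / √[(nΣp² − (Σp)²)(nΣq² − (Σq)²)]
Numerator: 6×3380 − 179×106 = 1306
Denominator: √[(34410 − 32041)(14376 − 11236)] = √[2369 × 3140] = 2727.3907
r = 1306 / 2727.3907 ≈ 0.4788

0.4788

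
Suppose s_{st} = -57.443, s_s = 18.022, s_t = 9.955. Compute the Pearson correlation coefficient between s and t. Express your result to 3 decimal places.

r = Cov(s,t) / (s_s · s_t) = -57.443 / (18.022 × 9.955)
  = -57.443 / 179.4090 ≈ -0.320

-0.320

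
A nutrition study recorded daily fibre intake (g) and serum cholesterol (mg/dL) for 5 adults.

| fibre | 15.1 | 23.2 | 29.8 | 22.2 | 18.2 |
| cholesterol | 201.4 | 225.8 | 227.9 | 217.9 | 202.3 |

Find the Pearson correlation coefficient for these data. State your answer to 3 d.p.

0.912

n = 5, Σx = 108.5, Σy = 1075.3, Σx² = 2478.37, Σy² = 231891.71, Σxy = 23590.36
nΣxy − ΣxΣy = 117951.8 − 116670.05 = 1281.75
nΣx² − (Σx)² = 12391.85 − 11772.25 = 619.6; nΣy² − (Σy)² = 1159458.55 − 1156270.09 = 3188.46
r = 1281.75 / √(619.6 × 3188.46) = 1281.75 / 1405.5496 ≈ 0.912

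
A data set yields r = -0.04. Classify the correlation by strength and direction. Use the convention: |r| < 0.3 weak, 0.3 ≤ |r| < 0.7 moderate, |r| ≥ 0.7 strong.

weak negative

r = -0.04 < 0 so the relationship is negative.
|r| = 0.04, which falls in the weak range.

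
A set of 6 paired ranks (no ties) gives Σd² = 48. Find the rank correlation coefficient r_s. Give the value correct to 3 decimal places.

-0.371

ρ = 1 − 6Σd² / [n(n²−1)] = 1 − 6×48 / (6×35)
  = 1 − 288/210 = 1 − 1.3714 ≈ -0.371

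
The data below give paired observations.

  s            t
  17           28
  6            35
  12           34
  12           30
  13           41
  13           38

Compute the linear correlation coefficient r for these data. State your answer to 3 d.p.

-0.295

n = 6, Σs = 73, Σt = 206, Σs² = 951, Σt² = 7190, Σst = 2481
nΣst − ΣsΣt = 14886 − 15038 = -152
nΣs² − (Σs)² = 5706 − 5329 = 377; nΣt² − (Σt)² = 43140 − 42436 = 704
r = -152 / √(377 × 704) = -152 / 515.1776 ≈ -0.295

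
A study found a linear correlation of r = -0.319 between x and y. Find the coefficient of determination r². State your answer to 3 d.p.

r² = (-0.319)² = 0.102

0.102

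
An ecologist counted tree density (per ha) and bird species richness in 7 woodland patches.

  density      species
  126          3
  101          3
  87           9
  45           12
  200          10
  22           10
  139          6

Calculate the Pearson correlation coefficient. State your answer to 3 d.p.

-0.305

n = 7, Σx = 720, Σy = 53, Σx² = 95476, Σy² = 479, Σxy = 5058
nΣxy − ΣxΣy = 35406 − 38160 = -2754
nΣx² − (Σx)² = 668332 − 518400 = 149932; nΣy² − (Σy)² = 3353 − 2809 = 544
r = -2754 / √(149932 × 544) = -2754 / 9031.2241 ≈ -0.305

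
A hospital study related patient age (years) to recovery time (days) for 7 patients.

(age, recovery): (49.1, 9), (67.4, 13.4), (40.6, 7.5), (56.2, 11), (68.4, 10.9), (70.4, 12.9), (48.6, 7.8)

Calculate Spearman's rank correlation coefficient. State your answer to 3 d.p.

0.821

Rank age: 3, 5, 1, 4, 6, 7, 2
Rank recovery: 3, 7, 1, 5, 4, 6, 2
d = rank(age) − rank(recovery): 0, -2, 0, -1, 2, 1, 0; Σd² = 10
ρ = 1 − 6Σd² / [n(n²−1)] = 1 − 6×10 / (7×48) = 1 − 60/336 ≈ 0.821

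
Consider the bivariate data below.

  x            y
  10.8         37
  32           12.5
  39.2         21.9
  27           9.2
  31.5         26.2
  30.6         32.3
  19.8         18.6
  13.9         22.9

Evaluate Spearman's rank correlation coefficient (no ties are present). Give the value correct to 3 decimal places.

-0.333

Rank x: 1, 7, 8, 4, 6, 5, 3, 2
Rank y: 8, 2, 4, 1, 6, 7, 3, 5
d = rank(x) − rank(y): -7, 5, 4, 3, 0, -2, 0, -3; Σd² = 112
ρ = 1 − 6Σd² / [n(n²−1)] = 1 − 6×112 / (8×63) = 1 − 672/504 ≈ -0.333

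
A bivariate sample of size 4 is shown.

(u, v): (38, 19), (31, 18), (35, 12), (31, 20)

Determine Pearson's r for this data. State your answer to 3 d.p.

-0.238

n = 4, Σu = 135, Σv = 69, Σu² = 4591, Σv² = 1229, Σuv = 2320
nΣuv − ΣuΣv = 9280 − 9315 = -35
nΣu² − (Σu)² = 18364 − 18225 = 139; nΣv² − (Σv)² = 4916 − 4761 = 155
r = -35 / √(139 × 155) = -35 / 146.7822 ≈ -0.238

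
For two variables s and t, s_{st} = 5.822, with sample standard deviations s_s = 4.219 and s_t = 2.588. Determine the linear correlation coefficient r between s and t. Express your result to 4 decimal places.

r = Cov(s,t) / (s_s · s_t) = 5.822 / (4.219 × 2.588)
  = 5.822 / 10.9188 ≈ 0.5332

0.5332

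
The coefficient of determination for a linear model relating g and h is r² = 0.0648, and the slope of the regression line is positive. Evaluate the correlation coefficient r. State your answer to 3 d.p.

|r| = √0.0648 = 0.255
The association is positive, so r = 0.255.

0.255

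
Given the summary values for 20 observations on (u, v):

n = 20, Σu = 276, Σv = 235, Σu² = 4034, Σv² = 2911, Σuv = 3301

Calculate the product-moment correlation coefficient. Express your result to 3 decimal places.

r = (nΣuv − ΣuΣv) / √[(nΣu² − (Σu)²)(nΣv² − (Σv)²)]
Numerator: 20×3301 − 276×235 = 1160
Denominator: √[(80680 − 76176)(58220 − 55225)] = √[4504 × 2995] = 3672.8027
r = 1160 / 3672.8027 ≈ 0.316

0.316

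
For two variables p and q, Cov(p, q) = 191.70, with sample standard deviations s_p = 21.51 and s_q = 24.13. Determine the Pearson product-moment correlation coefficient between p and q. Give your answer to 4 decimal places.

0.3693

r = Cov(p,q) / (s_p · s_q) = 191.70 / (21.51 × 24.13)
  = 191.70 / 519.0363 ≈ 0.3693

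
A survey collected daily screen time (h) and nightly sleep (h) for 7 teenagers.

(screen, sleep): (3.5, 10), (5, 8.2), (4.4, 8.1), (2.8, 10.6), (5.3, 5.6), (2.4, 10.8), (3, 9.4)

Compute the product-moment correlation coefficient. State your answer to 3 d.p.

n = 7, Σx = 26.4, Σy = 62.7, Σx² = 107.3, Σy² = 581.57, Σxy = 225.12
nΣxy − ΣxΣy = 1575.84 − 1655.28 = -79.44
nΣx² − (Σx)² = 751.1 − 696.96 = 54.14; nΣy² − (Σy)² = 4070.99 − 3931.29 = 139.7
r = -79.44 / √(54.14 × 139.7) = -79.44 / 86.9676 ≈ -0.913

-0.913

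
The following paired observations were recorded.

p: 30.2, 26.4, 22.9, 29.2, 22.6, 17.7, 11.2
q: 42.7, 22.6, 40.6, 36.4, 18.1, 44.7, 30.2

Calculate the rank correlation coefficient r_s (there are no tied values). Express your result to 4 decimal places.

0.1429

Rank p: 7, 5, 4, 6, 3, 2, 1
Rank q: 6, 2, 5, 4, 1, 7, 3
d = rank(p) − rank(q): 1, 3, -1, 2, 2, -5, -2; Σd² = 48
ρ = 1 − 6Σd² / [n(n²−1)] = 1 − 6×48 / (7×48) = 1 − 288/336 ≈ 0.1429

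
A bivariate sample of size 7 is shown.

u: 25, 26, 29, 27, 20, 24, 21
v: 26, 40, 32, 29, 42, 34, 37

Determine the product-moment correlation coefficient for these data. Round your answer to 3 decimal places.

-0.566

n = 7, Σu = 172, Σv = 240, Σu² = 4288, Σv² = 8430, Σuv = 5834
nΣuv − ΣuΣv = 40838 − 41280 = -442
nΣu² − (Σu)² = 30016 − 29584 = 432; nΣv² − (Σv)² = 59010 − 57600 = 1410
r = -442 / √(432 × 1410) = -442 / 780.4614 ≈ -0.566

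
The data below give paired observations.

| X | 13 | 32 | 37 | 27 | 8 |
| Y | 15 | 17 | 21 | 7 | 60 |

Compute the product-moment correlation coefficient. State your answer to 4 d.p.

n = 5, ΣX = 117, ΣY = 120, ΣX² = 3355, ΣY² = 4604, ΣXY = 2185
nΣXY − ΣXΣY = 10925 − 14040 = -3115
nΣX² − (ΣX)² = 16775 − 13689 = 3086; nΣY² − (ΣY)² = 23020 − 14400 = 8620
r = -3115 / √(3086 × 8620) = -3115 / 5157.6468 ≈ -0.6040

-0.6040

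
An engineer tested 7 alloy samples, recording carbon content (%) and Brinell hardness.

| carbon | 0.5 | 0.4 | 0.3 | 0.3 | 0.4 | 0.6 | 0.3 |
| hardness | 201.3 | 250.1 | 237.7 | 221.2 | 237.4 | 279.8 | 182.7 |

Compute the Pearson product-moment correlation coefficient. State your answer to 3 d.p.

0.538

n = 7, Σx = 2.8, Σy = 1610.2, Σx² = 1.2, Σy² = 376528.52, Σxy = 656.01
nΣxy − ΣxΣy = 4592.07 − 4508.56 = 83.51
nΣx² − (Σx)² = 8.4 − 7.84 = 0.56; nΣy² − (Σy)² = 2635699.64 − 2592744.04 = 42955.6
r = 83.51 / √(0.56 × 42955.6) = 83.51 / 155.0972 ≈ 0.538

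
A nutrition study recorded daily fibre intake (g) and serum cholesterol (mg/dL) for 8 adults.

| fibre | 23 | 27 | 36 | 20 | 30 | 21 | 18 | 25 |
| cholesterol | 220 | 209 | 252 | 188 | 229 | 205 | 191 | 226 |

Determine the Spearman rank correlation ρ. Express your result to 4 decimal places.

Rank fibre: 4, 6, 8, 2, 7, 3, 1, 5
Rank cholesterol: 5, 4, 8, 1, 7, 3, 2, 6
d = rank(fibre) − rank(cholesterol): -1, 2, 0, 1, 0, 0, -1, -1; Σd² = 8
ρ = 1 − 6Σd² / [n(n²−1)] = 1 − 6×8 / (8×63) = 1 − 48/504 ≈ 0.9048

0.9048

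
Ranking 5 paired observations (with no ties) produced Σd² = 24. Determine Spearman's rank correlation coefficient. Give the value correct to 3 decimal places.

ρ = 1 − 6Σd² / [n(n²−1)] = 1 − 6×24 / (5×24)
  = 1 − 144/120 = 1 − 1.2000 ≈ -0.200

-0.200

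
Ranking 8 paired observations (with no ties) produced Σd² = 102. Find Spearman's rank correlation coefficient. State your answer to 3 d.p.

-0.214

ρ = 1 − 6Σd² / [n(n²−1)] = 1 − 6×102 / (8×63)
  = 1 − 612/504 = 1 − 1.2143 ≈ -0.214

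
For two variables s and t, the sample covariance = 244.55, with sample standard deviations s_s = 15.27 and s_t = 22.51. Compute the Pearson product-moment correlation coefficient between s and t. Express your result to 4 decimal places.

r = Cov(s,t) / (s_s · s_t) = 244.55 / (15.27 × 22.51)
  = 244.55 / 343.7277 ≈ 0.7115

0.7115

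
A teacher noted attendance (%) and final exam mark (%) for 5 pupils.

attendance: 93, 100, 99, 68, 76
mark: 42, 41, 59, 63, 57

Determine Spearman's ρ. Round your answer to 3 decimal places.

Rank attendance: 3, 5, 4, 1, 2
Rank mark: 2, 1, 4, 5, 3
d = rank(attendance) − rank(mark): 1, 4, 0, -4, -1; Σd² = 34
ρ = 1 − 6Σd² / [n(n²−1)] = 1 − 6×34 / (5×24) = 1 − 204/120 ≈ -0.700

-0.700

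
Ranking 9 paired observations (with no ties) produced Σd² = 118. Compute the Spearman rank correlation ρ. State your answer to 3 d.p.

ρ = 1 − 6Σd² / [n(n²−1)] = 1 − 6×118 / (9×80)
  = 1 − 708/720 = 1 − 0.9833 ≈ 0.017

0.017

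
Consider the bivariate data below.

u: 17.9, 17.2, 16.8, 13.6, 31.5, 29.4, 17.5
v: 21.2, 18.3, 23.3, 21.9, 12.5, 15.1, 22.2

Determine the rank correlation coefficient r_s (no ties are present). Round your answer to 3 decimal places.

Rank u: 5, 3, 2, 1, 7, 6, 4
Rank v: 4, 3, 7, 5, 1, 2, 6
d = rank(u) − rank(v): 1, 0, -5, -4, 6, 4, -2; Σd² = 98
ρ = 1 − 6Σd² / [n(n²−1)] = 1 − 6×98 / (7×48) = 1 − 588/336 ≈ -0.750

-0.750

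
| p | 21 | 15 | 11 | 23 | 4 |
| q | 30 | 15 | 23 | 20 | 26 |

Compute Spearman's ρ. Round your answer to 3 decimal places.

-0.200

Rank p: 4, 3, 2, 5, 1
Rank q: 5, 1, 3, 2, 4
d = rank(p) − rank(q): -1, 2, -1, 3, -3; Σd² = 24
ρ = 1 − 6Σd² / [n(n²−1)] = 1 − 6×24 / (5×24) = 1 − 144/120 ≈ -0.200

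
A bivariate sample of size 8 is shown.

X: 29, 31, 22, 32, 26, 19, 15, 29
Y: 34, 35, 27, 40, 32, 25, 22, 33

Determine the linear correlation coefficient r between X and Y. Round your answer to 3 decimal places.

n = 8, ΣX = 203, ΣY = 248, ΣX² = 5413, ΣY² = 7932, ΣXY = 6539
nΣXY − ΣXΣY = 52312 − 50344 = 1968
nΣX² − (ΣX)² = 43304 − 41209 = 2095; nΣY² − (ΣY)² = 63456 − 61504 = 1952
r = 1968 / √(2095 × 1952) = 1968 / 2022.2364 ≈ 0.973

0.973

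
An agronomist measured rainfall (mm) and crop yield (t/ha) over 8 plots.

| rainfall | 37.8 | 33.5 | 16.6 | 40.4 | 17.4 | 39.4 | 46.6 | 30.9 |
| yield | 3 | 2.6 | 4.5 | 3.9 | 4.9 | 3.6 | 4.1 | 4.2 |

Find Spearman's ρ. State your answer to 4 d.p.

Rank rainfall: 5, 4, 1, 7, 2, 6, 8, 3
Rank yield: 2, 1, 7, 4, 8, 3, 5, 6
d = rank(rainfall) − rank(yield): 3, 3, -6, 3, -6, 3, 3, -3; Σd² = 126
ρ = 1 − 6Σd² / [n(n²−1)] = 1 − 6×126 / (8×63) = 1 − 756/504 ≈ -0.5000

-0.5000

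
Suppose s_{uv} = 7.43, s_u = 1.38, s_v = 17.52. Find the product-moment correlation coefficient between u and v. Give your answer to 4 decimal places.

r = Cov(u,v) / (s_u · s_v) = 7.43 / (1.38 × 17.52)
  = 7.43 / 24.1776 ≈ 0.3073

0.3073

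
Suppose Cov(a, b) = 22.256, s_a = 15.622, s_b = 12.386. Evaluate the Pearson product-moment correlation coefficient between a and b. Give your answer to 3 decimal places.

0.115

r = Cov(a,b) / (s_a · s_b) = 22.256 / (15.622 × 12.386)
  = 22.256 / 193.4941 ≈ 0.115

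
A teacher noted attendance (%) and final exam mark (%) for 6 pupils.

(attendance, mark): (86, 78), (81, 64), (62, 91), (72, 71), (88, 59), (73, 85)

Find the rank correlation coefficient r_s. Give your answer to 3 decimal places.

Rank attendance: 5, 4, 1, 2, 6, 3
Rank mark: 4, 2, 6, 3, 1, 5
d = rank(attendance) − rank(mark): 1, 2, -5, -1, 5, -2; Σd² = 60
ρ = 1 − 6Σd² / [n(n²−1)] = 1 − 6×60 / (6×35) = 1 − 360/210 ≈ -0.714

-0.714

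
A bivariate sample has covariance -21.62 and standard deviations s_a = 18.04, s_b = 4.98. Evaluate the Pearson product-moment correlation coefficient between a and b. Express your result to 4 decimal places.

r = Cov(a,b) / (s_a · s_b) = -21.62 / (18.04 × 4.98)
  = -21.62 / 89.8392 ≈ -0.2407

-0.2407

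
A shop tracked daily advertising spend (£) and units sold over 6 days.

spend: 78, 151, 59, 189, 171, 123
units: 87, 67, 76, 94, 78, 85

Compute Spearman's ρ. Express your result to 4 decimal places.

0.3143

Rank spend: 2, 4, 1, 6, 5, 3
Rank units: 5, 1, 2, 6, 3, 4
d = rank(spend) − rank(units): -3, 3, -1, 0, 2, -1; Σd² = 24
ρ = 1 − 6Σd² / [n(n²−1)] = 1 − 6×24 / (6×35) = 1 − 144/210 ≈ 0.3143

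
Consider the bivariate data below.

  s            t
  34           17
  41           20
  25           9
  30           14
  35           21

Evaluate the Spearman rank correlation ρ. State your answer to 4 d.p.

0.9000

Rank s: 3, 5, 1, 2, 4
Rank t: 3, 4, 1, 2, 5
d = rank(s) − rank(t): 0, 1, 0, 0, -1; Σd² = 2
ρ = 1 − 6Σd² / [n(n²−1)] = 1 − 6×2 / (5×24) = 1 − 12/120 ≈ 0.9000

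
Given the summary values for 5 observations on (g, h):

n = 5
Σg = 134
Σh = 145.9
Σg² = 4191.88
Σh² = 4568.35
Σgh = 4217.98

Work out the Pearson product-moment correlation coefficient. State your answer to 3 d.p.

r = (nΣgh − ΣgΣh) / √[(nΣg² − (Σg)²)(nΣh² − (Σh)²)]
Numerator: 5×4217.98 − 134×145.9 = 1539.3
Denominator: √[(20959.4 − 17956)(22841.75 − 21286.81)] = √[3003.4 × 1554.94] = 2161.0430
r = 1539.3 / 2161.0430 ≈ 0.712

0.712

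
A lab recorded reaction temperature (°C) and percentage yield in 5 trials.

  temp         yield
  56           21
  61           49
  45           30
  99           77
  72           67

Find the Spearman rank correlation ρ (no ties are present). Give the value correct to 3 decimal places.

Rank temp: 2, 3, 1, 5, 4
Rank yield: 1, 3, 2, 5, 4
d = rank(temp) − rank(yield): 1, 0, -1, 0, 0; Σd² = 2
ρ = 1 − 6Σd² / [n(n²−1)] = 1 − 6×2 / (5×24) = 1 − 12/120 ≈ 0.900

0.900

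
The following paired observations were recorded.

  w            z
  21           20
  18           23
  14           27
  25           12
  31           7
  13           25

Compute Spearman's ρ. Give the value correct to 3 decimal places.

Rank w: 4, 3, 2, 5, 6, 1
Rank z: 3, 4, 6, 2, 1, 5
d = rank(w) − rank(z): 1, -1, -4, 3, 5, -4; Σd² = 68
ρ = 1 − 6Σd² / [n(n²−1)] = 1 − 6×68 / (6×35) = 1 − 408/210 ≈ -0.943

-0.943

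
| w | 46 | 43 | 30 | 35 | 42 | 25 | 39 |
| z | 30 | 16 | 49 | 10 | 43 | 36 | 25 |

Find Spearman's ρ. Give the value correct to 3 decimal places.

Rank w: 7, 6, 2, 3, 5, 1, 4
Rank z: 4, 2, 7, 1, 6, 5, 3
d = rank(w) − rank(z): 3, 4, -5, 2, -1, -4, 1; Σd² = 72
ρ = 1 − 6Σd² / [n(n²−1)] = 1 − 6×72 / (7×48) = 1 − 432/336 ≈ -0.286

-0.286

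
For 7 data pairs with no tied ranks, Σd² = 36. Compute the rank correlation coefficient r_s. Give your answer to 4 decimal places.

ρ = 1 − 6Σd² / [n(n²−1)] = 1 − 6×36 / (7×48)
  = 1 − 216/336 = 1 − 0.64286 ≈ 0.3571

0.3571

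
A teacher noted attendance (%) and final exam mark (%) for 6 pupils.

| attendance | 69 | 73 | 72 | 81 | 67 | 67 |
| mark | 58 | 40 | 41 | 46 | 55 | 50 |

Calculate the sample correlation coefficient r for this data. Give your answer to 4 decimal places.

-0.5159

n = 6, Σx = 429, Σy = 290, Σx² = 30813, Σy² = 14286, Σxy = 20635
nΣxy − ΣxΣy = 123810 − 124410 = -600
nΣx² − (Σx)² = 184878 − 184041 = 837; nΣy² − (Σy)² = 85716 − 84100 = 1616
r = -600 / √(837 × 1616) = -600 / 1163.0099 ≈ -0.5159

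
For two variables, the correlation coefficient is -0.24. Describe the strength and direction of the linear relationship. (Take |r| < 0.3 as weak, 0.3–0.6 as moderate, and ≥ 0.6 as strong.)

weak negative

r = -0.24 < 0 so the relationship is negative.
|r| = 0.24, which falls in the weak range.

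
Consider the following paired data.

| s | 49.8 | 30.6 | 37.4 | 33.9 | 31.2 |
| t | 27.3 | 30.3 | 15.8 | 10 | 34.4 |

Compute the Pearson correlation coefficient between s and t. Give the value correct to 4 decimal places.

n = 5, Σs = 182.9, Σt = 117.8, Σs² = 6937.81, Σt² = 3196.38, Σst = 4289.92
nΣst − ΣsΣt = 21449.6 − 21545.62 = -96.02
nΣs² − (Σs)² = 34689.05 − 33452.41 = 1236.64; nΣt² − (Σt)² = 15981.9 − 13876.84 = 2105.06
r = -96.02 / √(1236.64 × 2105.06) = -96.02 / 1613.4440 ≈ -0.0595

-0.0595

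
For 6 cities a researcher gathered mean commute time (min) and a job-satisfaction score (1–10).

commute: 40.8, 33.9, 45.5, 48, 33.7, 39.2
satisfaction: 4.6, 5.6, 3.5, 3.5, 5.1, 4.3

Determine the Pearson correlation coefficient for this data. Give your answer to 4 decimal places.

-0.9517

n = 6, Σx = 241.1, Σy = 26.6, Σx² = 9860.43, Σy² = 121.52, Σxy = 1045.2
nΣxy − ΣxΣy = 6271.2 − 6413.26 = -142.06
nΣx² − (Σx)² = 59162.58 − 58129.21 = 1033.37; nΣy² − (Σy)² = 729.12 − 707.56 = 21.56
r = -142.06 / √(1033.37 × 21.56) = -142.06 / 149.2630 ≈ -0.9517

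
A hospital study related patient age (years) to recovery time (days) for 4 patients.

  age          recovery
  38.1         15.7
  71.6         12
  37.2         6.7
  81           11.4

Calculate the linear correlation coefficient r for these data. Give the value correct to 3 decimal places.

n = 4, Σx = 227.9, Σy = 45.8, Σx² = 14523.01, Σy² = 565.34, Σxy = 2630.01
nΣxy − ΣxΣy = 10520.04 − 10437.82 = 82.22
nΣx² − (Σx)² = 58092.04 − 51938.41 = 6153.63; nΣy² − (Σy)² = 2261.36 − 2097.64 = 163.72
r = 82.22 / √(6153.63 × 163.72) = 82.22 / 1003.7292 ≈ 0.082

0.082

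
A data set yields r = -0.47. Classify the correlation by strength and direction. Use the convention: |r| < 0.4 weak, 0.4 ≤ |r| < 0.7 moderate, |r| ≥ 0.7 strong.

r = -0.47 < 0 so the relationship is negative.
|r| = 0.47, which falls in the moderate range.

moderate negative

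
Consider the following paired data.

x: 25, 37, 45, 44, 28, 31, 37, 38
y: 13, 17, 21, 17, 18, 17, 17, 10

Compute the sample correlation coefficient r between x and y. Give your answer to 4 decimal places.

0.3338

n = 8, Σx = 285, Σy = 130, Σx² = 10513, Σy² = 2190, Σxy = 4687
nΣxy − ΣxΣy = 37496 − 37050 = 446
nΣx² − (Σx)² = 84104 − 81225 = 2879; nΣy² − (Σy)² = 17520 − 16900 = 620
r = 446 / √(2879 × 620) = 446 / 1336.0314 ≈ 0.3338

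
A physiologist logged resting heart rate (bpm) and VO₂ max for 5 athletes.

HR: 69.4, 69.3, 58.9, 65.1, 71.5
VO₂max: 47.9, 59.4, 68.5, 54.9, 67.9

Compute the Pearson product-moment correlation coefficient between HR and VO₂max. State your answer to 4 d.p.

-0.3090

n = 5, Σx = 334.2, Σy = 298.6, Σx² = 22438.32, Σy² = 18139.44, Σxy = 19904.17
nΣxy − ΣxΣy = 99520.85 − 99792.12 = -271.27
nΣx² − (Σx)² = 112191.6 − 111689.64 = 501.96; nΣy² − (Σy)² = 90697.2 − 89161.96 = 1535.24
r = -271.27 / √(501.96 × 1535.24) = -271.27 / 877.8548 ≈ -0.3090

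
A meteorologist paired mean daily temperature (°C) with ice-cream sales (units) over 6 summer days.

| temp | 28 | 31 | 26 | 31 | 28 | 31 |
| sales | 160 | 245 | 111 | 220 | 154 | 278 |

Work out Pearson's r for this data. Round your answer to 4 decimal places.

0.9541

n = 6, Σx = 175, Σy = 1168, Σx² = 5127, Σy² = 247346, Σxy = 34711
nΣxy − ΣxΣy = 208266 − 204400 = 3866
nΣx² − (Σx)² = 30762 − 30625 = 137; nΣy² − (Σy)² = 1484076 − 1364224 = 119852
r = 3866 / √(137 × 119852) = 3866 / 4052.1259 ≈ 0.9541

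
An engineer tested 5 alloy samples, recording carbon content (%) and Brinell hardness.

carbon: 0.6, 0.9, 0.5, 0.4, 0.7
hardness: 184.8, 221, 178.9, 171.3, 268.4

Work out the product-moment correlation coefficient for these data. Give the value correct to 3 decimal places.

n = 5, Σx = 3.1, Σy = 1024.4, Σx² = 2.07, Σy² = 216379.5, Σxy = 655.63
nΣxy − ΣxΣy = 3278.15 − 3175.64 = 102.51
nΣx² − (Σx)² = 10.35 − 9.61 = 0.74; nΣy² − (Σy)² = 1081897.5 − 1049395.36 = 32502.14
r = 102.51 / √(0.74 × 32502.14) = 102.51 / 155.0857 ≈ 0.661

0.661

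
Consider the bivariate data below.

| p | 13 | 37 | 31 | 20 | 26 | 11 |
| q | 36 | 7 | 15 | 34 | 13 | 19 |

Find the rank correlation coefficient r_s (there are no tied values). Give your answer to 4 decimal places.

Rank p: 2, 6, 5, 3, 4, 1
Rank q: 6, 1, 3, 5, 2, 4
d = rank(p) − rank(q): -4, 5, 2, -2, 2, -3; Σd² = 62
ρ = 1 − 6Σd² / [n(n²−1)] = 1 − 6×62 / (6×35) = 1 − 372/210 ≈ -0.7714

-0.7714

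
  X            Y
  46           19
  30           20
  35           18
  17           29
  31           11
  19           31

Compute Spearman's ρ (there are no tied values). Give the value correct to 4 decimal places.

Rank X: 6, 3, 5, 1, 4, 2
Rank Y: 3, 4, 2, 5, 1, 6
d = rank(X) − rank(Y): 3, -1, 3, -4, 3, -4; Σd² = 60
ρ = 1 − 6Σd² / [n(n²−1)] = 1 − 6×60 / (6×35) = 1 − 360/210 ≈ -0.7143

-0.7143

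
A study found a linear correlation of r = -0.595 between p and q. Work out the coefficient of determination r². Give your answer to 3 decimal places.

r² = (-0.595)² = 0.354

0.354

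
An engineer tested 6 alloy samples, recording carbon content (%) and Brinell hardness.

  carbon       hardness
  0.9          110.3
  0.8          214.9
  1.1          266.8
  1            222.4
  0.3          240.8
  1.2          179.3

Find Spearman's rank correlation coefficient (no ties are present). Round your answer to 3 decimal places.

-0.086

Rank carbon: 3, 2, 5, 4, 1, 6
Rank hardness: 1, 3, 6, 4, 5, 2
d = rank(carbon) − rank(hardness): 2, -1, -1, 0, -4, 4; Σd² = 38
ρ = 1 − 6Σd² / [n(n²−1)] = 1 − 6×38 / (6×35) = 1 − 228/210 ≈ -0.086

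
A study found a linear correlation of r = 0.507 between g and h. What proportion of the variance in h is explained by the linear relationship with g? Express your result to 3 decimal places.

r² = (0.507)² = 0.257

0.257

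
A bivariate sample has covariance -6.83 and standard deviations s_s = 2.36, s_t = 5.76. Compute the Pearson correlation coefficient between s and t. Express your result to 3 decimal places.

r = Cov(s,t) / (s_s · s_t) = -6.83 / (2.36 × 5.76)
  = -6.83 / 13.5936 ≈ -0.502

-0.502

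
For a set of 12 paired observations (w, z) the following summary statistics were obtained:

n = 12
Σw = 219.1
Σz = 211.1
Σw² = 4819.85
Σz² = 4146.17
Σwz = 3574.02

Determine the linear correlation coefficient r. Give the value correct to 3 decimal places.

r = (nΣwz − ΣwΣz) / √[(nΣw² − (Σw)²)(nΣz² − (Σz)²)]
Numerator: 12×3574.02 − 219.1×211.1 = -3363.77
Denominator: √[(57838.2 − 48004.81)(49754.04 − 44563.21)] = √[9833.39 × 5190.83] = 7144.4703
r = -3363.77 / 7144.4703 ≈ -0.471

-0.471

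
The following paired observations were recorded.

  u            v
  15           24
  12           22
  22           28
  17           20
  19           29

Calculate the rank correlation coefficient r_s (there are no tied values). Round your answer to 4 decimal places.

Rank u: 2, 1, 5, 3, 4
Rank v: 3, 2, 4, 1, 5
d = rank(u) − rank(v): -1, -1, 1, 2, -1; Σd² = 8
ρ = 1 − 6Σd² / [n(n²−1)] = 1 − 6×8 / (5×24) = 1 − 48/120 ≈ 0.6000

0.6000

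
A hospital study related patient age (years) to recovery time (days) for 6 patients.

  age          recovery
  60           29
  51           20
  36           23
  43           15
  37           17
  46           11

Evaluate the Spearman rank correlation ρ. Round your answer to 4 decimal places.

Rank age: 6, 5, 1, 3, 2, 4
Rank recovery: 6, 4, 5, 2, 3, 1
d = rank(age) − rank(recovery): 0, 1, -4, 1, -1, 3; Σd² = 28
ρ = 1 − 6Σd² / [n(n²−1)] = 1 − 6×28 / (6×35) = 1 − 168/210 ≈ 0.2000

0.2000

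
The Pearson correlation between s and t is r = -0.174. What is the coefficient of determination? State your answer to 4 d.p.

r² = (-0.174)² = 0.0303

0.0303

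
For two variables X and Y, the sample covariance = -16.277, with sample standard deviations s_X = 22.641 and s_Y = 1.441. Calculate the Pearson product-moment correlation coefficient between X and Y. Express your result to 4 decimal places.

r = Cov(X,Y) / (s_X · s_Y) = -16.277 / (22.641 × 1.441)
  = -16.277 / 32.6257 ≈ -0.4989

-0.4989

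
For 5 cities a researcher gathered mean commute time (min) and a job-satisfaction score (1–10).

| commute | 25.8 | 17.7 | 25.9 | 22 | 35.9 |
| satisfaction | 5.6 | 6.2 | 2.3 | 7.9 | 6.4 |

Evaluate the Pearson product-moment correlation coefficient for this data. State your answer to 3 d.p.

-0.102

n = 5, Σx = 127.3, Σy = 28.4, Σx² = 3422.55, Σy² = 178.46, Σxy = 717.35
nΣxy − ΣxΣy = 3586.75 − 3615.32 = -28.57
nΣx² − (Σx)² = 17112.75 − 16205.29 = 907.46; nΣy² − (Σy)² = 892.3 − 806.56 = 85.74
r = -28.57 / √(907.46 × 85.74) = -28.57 / 278.9366 ≈ -0.102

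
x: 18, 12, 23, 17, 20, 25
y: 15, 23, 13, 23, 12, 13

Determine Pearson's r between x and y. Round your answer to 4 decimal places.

-0.8142

n = 6, Σx = 115, Σy = 99, Σx² = 2311, Σy² = 1765, Σxy = 1801
nΣxy − ΣxΣy = 10806 − 11385 = -579
nΣx² − (Σx)² = 13866 − 13225 = 641; nΣy² − (Σy)² = 10590 − 9801 = 789
r = -579 / √(641 × 789) = -579 / 711.1603 ≈ -0.8142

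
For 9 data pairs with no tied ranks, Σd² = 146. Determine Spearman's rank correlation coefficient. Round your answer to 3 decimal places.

ρ = 1 − 6Σd² / [n(n²−1)] = 1 − 6×146 / (9×80)
  = 1 − 876/720 = 1 − 1.2167 ≈ -0.217

-0.217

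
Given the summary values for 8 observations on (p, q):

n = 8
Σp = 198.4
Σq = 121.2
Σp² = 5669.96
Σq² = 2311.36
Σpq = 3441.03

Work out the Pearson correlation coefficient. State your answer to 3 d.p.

0.729

r = (nΣpq − ΣpΣq) / √[(nΣp² − (Σp)²)(nΣq² − (Σq)²)]
Numerator: 8×3441.03 − 198.4×121.2 = 3482.16
Denominator: √[(45359.68 − 39362.56)(18490.88 − 14689.44)] = √[5997.12 × 3801.44] = 4774.6929
r = 3482.16 / 4774.6929 ≈ 0.729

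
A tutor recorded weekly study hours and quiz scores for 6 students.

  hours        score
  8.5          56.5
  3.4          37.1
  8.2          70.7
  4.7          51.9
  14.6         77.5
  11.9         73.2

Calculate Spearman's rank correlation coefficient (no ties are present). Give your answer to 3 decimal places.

0.943

Rank hours: 4, 1, 3, 2, 6, 5
Rank score: 3, 1, 4, 2, 6, 5
d = rank(hours) − rank(score): 1, 0, -1, 0, 0, 0; Σd² = 2
ρ = 1 − 6Σd² / [n(n²−1)] = 1 − 6×2 / (6×35) = 1 − 12/210 ≈ 0.943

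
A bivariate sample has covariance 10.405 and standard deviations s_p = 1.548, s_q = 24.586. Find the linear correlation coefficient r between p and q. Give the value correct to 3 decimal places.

0.273

r = Cov(p,q) / (s_p · s_q) = 10.405 / (1.548 × 24.586)
  = 10.405 / 38.0591 ≈ 0.273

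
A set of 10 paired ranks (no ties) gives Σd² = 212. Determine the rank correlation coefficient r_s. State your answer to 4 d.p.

ρ = 1 − 6Σd² / [n(n²−1)] = 1 − 6×212 / (10×99)
  = 1 − 1272/990 = 1 − 1.28485 ≈ -0.2848

-0.2848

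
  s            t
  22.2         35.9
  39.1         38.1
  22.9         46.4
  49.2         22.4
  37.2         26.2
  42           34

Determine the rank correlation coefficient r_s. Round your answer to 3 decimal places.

-0.600

Rank s: 1, 4, 2, 6, 3, 5
Rank t: 4, 5, 6, 1, 2, 3
d = rank(s) − rank(t): -3, -1, -4, 5, 1, 2; Σd² = 56
ρ = 1 − 6Σd² / [n(n²−1)] = 1 − 6×56 / (6×35) = 1 − 336/210 ≈ -0.600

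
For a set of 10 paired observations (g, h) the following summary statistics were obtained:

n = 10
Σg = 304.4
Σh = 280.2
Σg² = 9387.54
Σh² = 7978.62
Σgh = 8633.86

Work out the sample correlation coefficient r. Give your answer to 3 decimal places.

r = (nΣgh − ΣgΣh) / √[(nΣg² − (Σg)²)(nΣh² − (Σh)²)]
Numerator: 10×8633.86 − 304.4×280.2 = 1045.72
Denominator: √[(93875.4 − 92659.36)(79786.2 − 78512.04)] = √[1216.04 × 1274.16] = 1244.7608
r = 1045.72 / 1244.7608 ≈ 0.840

0.840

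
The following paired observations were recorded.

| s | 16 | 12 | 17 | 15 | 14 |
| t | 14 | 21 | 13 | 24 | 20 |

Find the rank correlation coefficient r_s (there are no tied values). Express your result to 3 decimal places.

Rank s: 4, 1, 5, 3, 2
Rank t: 2, 4, 1, 5, 3
d = rank(s) − rank(t): 2, -3, 4, -2, -1; Σd² = 34
ρ = 1 − 6Σd² / [n(n²−1)] = 1 − 6×34 / (5×24) = 1 − 204/120 ≈ -0.700

-0.700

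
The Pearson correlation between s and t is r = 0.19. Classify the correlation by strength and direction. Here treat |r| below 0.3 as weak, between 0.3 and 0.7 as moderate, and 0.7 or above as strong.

r = 0.19 > 0 so the relationship is positive.
|r| = 0.19, which falls in the weak range.

weak positive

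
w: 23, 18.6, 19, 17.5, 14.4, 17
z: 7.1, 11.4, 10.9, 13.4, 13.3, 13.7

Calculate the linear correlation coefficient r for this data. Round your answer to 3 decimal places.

-0.916

n = 6, Σw = 109.5, Σz = 69.8, Σw² = 2038.57, Σz² = 843.32, Σwz = 1241.36
nΣwz − ΣwΣz = 7448.16 − 7643.1 = -194.94
nΣw² − (Σw)² = 12231.42 − 11990.25 = 241.17; nΣz² − (Σz)² = 5059.92 − 4872.04 = 187.88
r = -194.94 / √(241.17 × 187.88) = -194.94 / 212.8639 ≈ -0.916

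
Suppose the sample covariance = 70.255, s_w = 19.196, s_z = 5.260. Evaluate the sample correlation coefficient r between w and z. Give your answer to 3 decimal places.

r = Cov(w,z) / (s_w · s_z) = 70.255 / (19.196 × 5.260)
  = 70.255 / 100.9710 ≈ 0.696

0.696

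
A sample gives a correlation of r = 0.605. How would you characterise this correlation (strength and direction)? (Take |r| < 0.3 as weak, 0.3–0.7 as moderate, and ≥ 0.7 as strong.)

r = 0.605 > 0 so the relationship is positive.
|r| = 0.605, which falls in the moderate range.

moderate positive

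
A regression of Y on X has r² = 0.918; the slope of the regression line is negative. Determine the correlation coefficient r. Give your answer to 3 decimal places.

|r| = √0.918 = 0.958
The association is negative, so r = −0.958.

-0.958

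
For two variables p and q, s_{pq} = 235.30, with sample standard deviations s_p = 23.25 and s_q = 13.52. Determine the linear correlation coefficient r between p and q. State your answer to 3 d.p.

r = Cov(p,q) / (s_p · s_q) = 235.30 / (23.25 × 13.52)
  = 235.30 / 314.3400 ≈ 0.749

0.749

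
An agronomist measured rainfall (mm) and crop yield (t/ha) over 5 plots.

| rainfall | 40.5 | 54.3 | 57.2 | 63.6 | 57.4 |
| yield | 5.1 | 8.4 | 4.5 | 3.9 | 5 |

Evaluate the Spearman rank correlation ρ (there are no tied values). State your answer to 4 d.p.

Rank rainfall: 1, 2, 3, 5, 4
Rank yield: 4, 5, 2, 1, 3
d = rank(rainfall) − rank(yield): -3, -3, 1, 4, 1; Σd² = 36
ρ = 1 − 6Σd² / [n(n²−1)] = 1 − 6×36 / (5×24) = 1 − 216/120 ≈ -0.8000

-0.8000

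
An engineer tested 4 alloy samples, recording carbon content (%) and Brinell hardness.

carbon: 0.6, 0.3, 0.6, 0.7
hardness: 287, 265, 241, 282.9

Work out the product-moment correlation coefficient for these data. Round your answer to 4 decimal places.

0.2374

n = 4, Σx = 2.2, Σy = 1075.9, Σx² = 1.3, Σy² = 290707.41, Σxy = 594.33
nΣxy − ΣxΣy = 2377.32 − 2366.98 = 10.34
nΣx² − (Σx)² = 5.2 − 4.84 = 0.36; nΣy² − (Σy)² = 1162829.64 − 1157560.81 = 5268.83
r = 10.34 / √(0.36 × 5268.83) = 10.34 / 43.5520 ≈ 0.2374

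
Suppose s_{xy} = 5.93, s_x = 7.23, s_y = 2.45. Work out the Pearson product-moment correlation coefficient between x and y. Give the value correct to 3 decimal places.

r = Cov(x,y) / (s_x · s_y) = 5.93 / (7.23 × 2.45)
  = 5.93 / 17.7135 ≈ 0.335

0.335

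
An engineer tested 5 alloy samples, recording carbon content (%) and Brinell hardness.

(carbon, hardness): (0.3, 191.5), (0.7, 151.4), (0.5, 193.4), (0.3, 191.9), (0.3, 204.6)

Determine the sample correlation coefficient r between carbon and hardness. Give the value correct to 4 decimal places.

n = 5, Σx = 2.1, Σy = 932.8, Σx² = 1.01, Σy² = 175684.54, Σxy = 379.08
nΣxy − ΣxΣy = 1895.4 − 1958.88 = -63.48
nΣx² − (Σx)² = 5.05 − 4.41 = 0.64; nΣy² − (Σy)² = 878422.7 − 870115.84 = 8306.86
r = -63.48 / √(0.64 × 8306.86) = -63.48 / 72.9136 ≈ -0.8706

-0.8706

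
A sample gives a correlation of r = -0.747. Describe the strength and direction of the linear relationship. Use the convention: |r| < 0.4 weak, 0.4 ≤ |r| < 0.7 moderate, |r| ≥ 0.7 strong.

r = -0.747 < 0 so the relationship is negative.
|r| = 0.747, which falls in the strong range.

strong negative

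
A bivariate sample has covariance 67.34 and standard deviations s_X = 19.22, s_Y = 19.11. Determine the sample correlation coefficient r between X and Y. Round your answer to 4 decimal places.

r = Cov(X,Y) / (s_X · s_Y) = 67.34 / (19.22 × 19.11)
  = 67.34 / 367.2942 ≈ 0.1833

0.1833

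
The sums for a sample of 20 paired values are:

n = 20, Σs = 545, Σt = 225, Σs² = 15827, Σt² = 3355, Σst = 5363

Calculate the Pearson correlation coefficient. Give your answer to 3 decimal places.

-0.857

r = (nΣst − ΣsΣt) / √[(nΣs² − (Σs)²)(nΣt² − (Σt)²)]
Numerator: 20×5363 − 545×225 = -15365
Denominator: √[(316540 − 297025)(67100 − 50625)] = √[19515 × 16475] = 17930.6895
r = -15365 / 17930.6895 ≈ -0.857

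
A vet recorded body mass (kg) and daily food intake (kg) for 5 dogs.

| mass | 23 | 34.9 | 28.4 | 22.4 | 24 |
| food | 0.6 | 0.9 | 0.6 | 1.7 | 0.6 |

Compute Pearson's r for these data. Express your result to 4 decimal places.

-0.2052

n = 5, Σx = 132.7, Σy = 4.4, Σx² = 3631.33, Σy² = 4.78, Σxy = 114.73
nΣxy − ΣxΣy = 573.65 − 583.88 = -10.23
nΣx² − (Σx)² = 18156.65 − 17609.29 = 547.36; nΣy² − (Σy)² = 23.9 − 19.36 = 4.54
r = -10.23 / √(547.36 × 4.54) = -10.23 / 49.8499 ≈ -0.2052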